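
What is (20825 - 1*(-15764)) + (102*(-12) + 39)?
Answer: 35404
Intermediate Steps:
(20825 - 1*(-15764)) + (102*(-12) + 39) = (20825 + 15764) + (-1224 + 39) = 36589 - 1185 = 35404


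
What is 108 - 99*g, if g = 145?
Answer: -14247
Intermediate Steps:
108 - 99*g = 108 - 99*145 = 108 - 14355 = -14247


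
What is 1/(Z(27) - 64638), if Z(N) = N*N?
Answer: -1/63909 ≈ -1.5647e-5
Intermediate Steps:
Z(N) = N**2
1/(Z(27) - 64638) = 1/(27**2 - 64638) = 1/(729 - 64638) = 1/(-63909) = -1/63909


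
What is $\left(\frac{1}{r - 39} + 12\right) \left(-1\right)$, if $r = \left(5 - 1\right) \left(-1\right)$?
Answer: $- \frac{515}{43} \approx -11.977$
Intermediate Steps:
$r = -4$ ($r = 4 \left(-1\right) = -4$)
$\left(\frac{1}{r - 39} + 12\right) \left(-1\right) = \left(\frac{1}{-4 - 39} + 12\right) \left(-1\right) = \left(\frac{1}{-43} + 12\right) \left(-1\right) = \left(- \frac{1}{43} + 12\right) \left(-1\right) = \frac{515}{43} \left(-1\right) = - \frac{515}{43}$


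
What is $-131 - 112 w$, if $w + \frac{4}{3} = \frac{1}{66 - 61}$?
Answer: $- \frac{61}{15} \approx -4.0667$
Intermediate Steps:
$w = - \frac{17}{15}$ ($w = - \frac{4}{3} + \frac{1}{66 - 61} = - \frac{4}{3} + \frac{1}{5} = - \frac{17}{15} \approx -1.1333$)
$-131 - 112 w = -131 - - \frac{1904}{15} = -131 + \frac{1904}{15} = - \frac{61}{15}$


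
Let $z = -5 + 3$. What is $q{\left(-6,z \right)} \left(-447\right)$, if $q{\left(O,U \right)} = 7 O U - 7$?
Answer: $-34419$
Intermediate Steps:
$z = -2$
$q{\left(O,U \right)} = -7 + 7 O U$ ($q{\left(O,U \right)} = 7 O U - 7 = -7 + 7 O U$)
$q{\left(-6,z \right)} \left(-447\right) = \left(-7 + 7 \left(-6\right) \left(-2\right)\right) \left(-447\right) = \left(-7 + 84\right) \left(-447\right) = 77 \left(-447\right) = -34419$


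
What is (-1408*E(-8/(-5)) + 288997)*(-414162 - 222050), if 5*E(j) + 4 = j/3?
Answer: -13836332850092/75 ≈ -1.8448e+11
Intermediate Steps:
E(j) = -⅘ + j/15 (E(j) = -⅘ + (j/3)/5 = -⅘ + j/15)
(-1408*E(-8/(-5)) + 288997)*(-414162 - 222050) = (-1408*(-⅘ + (-8/(-5))/15) + 288997)*(-414162 - 222050) = (-1408*(-⅘ + (-8*(-⅕))/15) + 288997)*(-636212) = (-1408*(-⅘ + (1/15)*(8/5)) + 288997)*(-636212) = (-1408*(-⅘ + 8/75) + 288997)*(-636212) = (-1408*(-52/75) + 288997)*(-636212) = (73216/75 + 288997)*(-636212) = (21747991/75)*(-636212) = -13836332850092/75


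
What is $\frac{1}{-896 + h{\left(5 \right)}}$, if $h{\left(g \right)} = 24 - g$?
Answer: $- \frac{1}{877} \approx -0.0011403$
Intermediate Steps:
$\frac{1}{-896 + h{\left(5 \right)}} = \frac{1}{-896 + \left(24 - 5\right)} = \frac{1}{-896 + 19} = \frac{1}{-877} = - \frac{1}{877}$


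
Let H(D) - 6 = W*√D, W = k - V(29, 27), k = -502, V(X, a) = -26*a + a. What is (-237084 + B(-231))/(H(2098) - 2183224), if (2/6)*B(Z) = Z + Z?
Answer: 86771999410/794396340747 + 6875885*√2098/794396340747 ≈ 0.10963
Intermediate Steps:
V(X, a) = -25*a
B(Z) = 6*Z (B(Z) = 3*(Z + Z) = 3*(2*Z) = 6*Z)
W = 173 (W = -502 - (-25)*27 = -502 - 1*(-675) = -502 + 675 = 173)
H(D) = 6 + 173*√D
(-237084 + B(-231))/(H(2098) - 2183224) = (-237084 + 6*(-231))/((6 + 173*√2098) - 2183224) = (-237084 - 1386)/(-2183218 + 173*√2098) = -238470/(-2183218 + 173*√2098)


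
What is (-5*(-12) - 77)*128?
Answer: -2176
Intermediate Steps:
(-5*(-12) - 77)*128 = (60 - 77)*128 = -17*128 = -2176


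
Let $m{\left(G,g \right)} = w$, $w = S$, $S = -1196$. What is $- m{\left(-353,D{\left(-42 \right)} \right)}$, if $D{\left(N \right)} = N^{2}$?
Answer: $1196$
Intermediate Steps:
$w = -1196$
$m{\left(G,g \right)} = -1196$
$- m{\left(-353,D{\left(-42 \right)} \right)} = \left(-1\right) \left(-1196\right) = 1196$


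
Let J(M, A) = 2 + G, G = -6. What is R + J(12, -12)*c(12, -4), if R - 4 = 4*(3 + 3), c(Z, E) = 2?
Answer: 20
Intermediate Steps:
J(M, A) = -4 (J(M, A) = 2 - 6 = -4)
R = 28 (R = 4 + 4*(3 + 3) = 4 + 4*6 = 4 + 24 = 28)
R + J(12, -12)*c(12, -4) = 28 - 4*2 = 28 - 8 = 20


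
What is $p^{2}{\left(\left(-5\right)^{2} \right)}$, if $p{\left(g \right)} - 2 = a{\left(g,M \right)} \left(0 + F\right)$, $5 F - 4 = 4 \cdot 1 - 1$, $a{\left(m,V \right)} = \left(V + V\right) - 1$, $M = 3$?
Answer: $81$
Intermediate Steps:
$a{\left(m,V \right)} = -1 + 2 V$ ($a{\left(m,V \right)} = 2 V - 1 = -1 + 2 V$)
$F = \frac{7}{5}$ ($F = \frac{4}{5} + \frac{4 \cdot 1 - 1}{5} = \frac{4}{5} + \frac{4 - 1}{5} = \frac{4}{5} + \frac{1}{5} \cdot 3 = \frac{4}{5} + \frac{3}{5} = \frac{7}{5} \approx 1.4$)
$p{\left(g \right)} = 9$ ($p{\left(g \right)} = 2 + \left(-1 + 2 \cdot 3\right) \left(0 + \frac{7}{5}\right) = 2 + \left(-1 + 6\right) \frac{7}{5} = 2 + 5 \cdot \frac{7}{5} = 2 + 7 = 9$)
$p^{2}{\left(\left(-5\right)^{2} \right)} = 9^{2} = 81$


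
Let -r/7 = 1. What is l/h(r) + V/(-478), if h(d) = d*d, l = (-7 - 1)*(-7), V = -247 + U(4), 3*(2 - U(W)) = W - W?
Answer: 5539/3346 ≈ 1.6554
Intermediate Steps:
r = -7 (r = -7*1 = -7)
U(W) = 2 (U(W) = 2 - (W - W)/3 = 2 - ⅓*0 = 2 + 0 = 2)
V = -245 (V = -247 + 2 = -245)
l = 56 (l = -8*(-7) = 56)
h(d) = d²
l/h(r) + V/(-478) = 56/((-7)²) - 245/(-478) = 56/49 - 245*(-1/478) = 56*(1/49) + 245/478 = 8/7 + 245/478 = 5539/3346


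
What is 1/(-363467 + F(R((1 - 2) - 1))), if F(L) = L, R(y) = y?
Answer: -1/363469 ≈ -2.7513e-6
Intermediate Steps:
1/(-363467 + F(R((1 - 2) - 1))) = 1/(-363467 + ((1 - 2) - 1)) = 1/(-363467 + (-1 - 1)) = 1/(-363467 - 2) = 1/(-363469) = -1/363469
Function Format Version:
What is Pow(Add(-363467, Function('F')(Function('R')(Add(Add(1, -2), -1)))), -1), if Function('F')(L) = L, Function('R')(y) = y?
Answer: Rational(-1, 363469) ≈ -2.7513e-6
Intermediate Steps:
Pow(Add(-363467, Function('F')(Function('R')(Add(Add(1, -2), -1)))), -1) = Pow(Add(-363467, Add(Add(1, -2), -1)), -1) = Pow(Add(-363467, Add(-1, -1)), -1) = Pow(Add(-363467, -2), -1) = Pow(-363469, -1) = Rational(-1, 363469)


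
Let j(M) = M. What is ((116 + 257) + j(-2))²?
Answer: 137641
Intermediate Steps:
((116 + 257) + j(-2))² = ((116 + 257) - 2)² = (373 - 2)² = 371² = 137641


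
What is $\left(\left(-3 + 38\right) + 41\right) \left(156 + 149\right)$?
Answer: $23180$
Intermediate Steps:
$\left(\left(-3 + 38\right) + 41\right) \left(156 + 149\right) = \left(35 + 41\right) 305 = 76 \cdot 305 = 23180$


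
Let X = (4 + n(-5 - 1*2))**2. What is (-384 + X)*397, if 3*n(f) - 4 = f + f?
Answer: -1370444/9 ≈ -1.5227e+5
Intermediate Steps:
n(f) = 4/3 + 2*f/3 (n(f) = 4/3 + (f + f)/3 = 4/3 + (2*f)/3 = 4/3 + 2*f/3)
X = 4/9 (X = (4 + (4/3 + 2*(-5 - 1*2)/3))**2 = (4 + (4/3 + 2*(-5 - 2)/3))**2 = (4 + (4/3 + (2/3)*(-7)))**2 = (4 + (4/3 - 14/3))**2 = (4 - 10/3)**2 = (2/3)**2 = 4/9 ≈ 0.44444)
(-384 + X)*397 = (-384 + 4/9)*397 = -3452/9*397 = -1370444/9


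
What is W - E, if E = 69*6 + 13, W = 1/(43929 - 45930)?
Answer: -854428/2001 ≈ -427.00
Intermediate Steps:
W = -1/2001 (W = 1/(-2001) = -1/2001 ≈ -0.00049975)
E = 427 (E = 414 + 13 = 427)
W - E = -1/2001 - 1*427 = -1/2001 - 427 = -854428/2001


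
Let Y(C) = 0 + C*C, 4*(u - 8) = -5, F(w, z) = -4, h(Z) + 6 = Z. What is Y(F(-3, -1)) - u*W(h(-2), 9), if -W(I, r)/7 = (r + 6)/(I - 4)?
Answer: -689/16 ≈ -43.063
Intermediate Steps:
h(Z) = -6 + Z
u = 27/4 (u = 8 + (1/4)*(-5) = 8 - 5/4 = 27/4 ≈ 6.7500)
W(I, r) = -7*(6 + r)/(-4 + I) (W(I, r) = -7*(r + 6)/(I - 4) = -7*(6 + r)/(-4 + I))
Y(C) = C**2 (Y(C) = 0 + C**2 = C**2)
Y(F(-3, -1)) - u*W(h(-2), 9) = (-4)**2 - 27*7*(-6 - 1*9)/(-4 + (-6 - 2))/4 = 16 - 27*7*(-6 - 9)/(-4 - 8)/4 = 16 - 27*7*(-15)/(-12)/4 = 16 - 27*7*(-1/12)*(-15)/4 = 16 - 27*35/(4*4) = 16 - 1*945/16 = 16 - 945/16 = -689/16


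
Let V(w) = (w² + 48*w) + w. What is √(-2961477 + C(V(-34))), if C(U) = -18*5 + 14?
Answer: I*√2961553 ≈ 1720.9*I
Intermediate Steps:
V(w) = w² + 49*w
C(U) = -76 (C(U) = -90 + 14 = -76)
√(-2961477 + C(V(-34))) = √(-2961477 - 76) = √(-2961553) = I*√2961553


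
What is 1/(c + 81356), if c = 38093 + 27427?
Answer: 1/146876 ≈ 6.8085e-6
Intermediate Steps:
c = 65520
1/(c + 81356) = 1/(65520 + 81356) = 1/146876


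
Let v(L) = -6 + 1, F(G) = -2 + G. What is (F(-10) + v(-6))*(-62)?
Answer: 1054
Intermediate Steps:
v(L) = -5
(F(-10) + v(-6))*(-62) = ((-2 - 10) - 5)*(-62) = (-12 - 5)*(-62) = -17*(-62) = 1054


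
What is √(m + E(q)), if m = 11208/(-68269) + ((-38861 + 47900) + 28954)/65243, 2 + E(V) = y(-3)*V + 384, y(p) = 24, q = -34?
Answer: I*√8601734138515917486735/4454074367 ≈ 20.823*I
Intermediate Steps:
E(V) = 382 + 24*V (E(V) = -2 + (24*V + 384) = -2 + (384 + 24*V) = 382 + 24*V)
m = 1862500573/4454074367 (m = 11208*(-1/68269) + (9039 + 28954)*(1/65243) = -11208/68269 + 37993*(1/65243) = -11208/68269 + 37993/65243 = 1862500573/4454074367 ≈ 0.41816)
√(m + E(q)) = √(1862500573/4454074367 + (382 + 24*(-34))) = √(1862500573/4454074367 + (382 - 816)) = √(1862500573/4454074367 - 434) = √(-1931205774705/4454074367) = I*√8601734138515917486735/4454074367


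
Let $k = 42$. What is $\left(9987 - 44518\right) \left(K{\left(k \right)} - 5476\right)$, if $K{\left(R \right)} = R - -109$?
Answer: $183877575$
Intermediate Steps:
$K{\left(R \right)} = 109 + R$ ($K{\left(R \right)} = R + 109 = 109 + R$)
$\left(9987 - 44518\right) \left(K{\left(k \right)} - 5476\right) = \left(9987 - 44518\right) \left(\left(109 + 42\right) - 5476\right) = - 34531 \left(151 - 5476\right) = \left(-34531\right) \left(-5325\right) = 183877575$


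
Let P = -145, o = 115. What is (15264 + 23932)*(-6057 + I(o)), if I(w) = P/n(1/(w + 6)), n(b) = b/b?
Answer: -243093592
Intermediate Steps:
n(b) = 1
I(w) = -145 (I(w) = -145/1 = -145*1 = -145)
(15264 + 23932)*(-6057 + I(o)) = (15264 + 23932)*(-6057 - 145) = 39196*(-6202) = -243093592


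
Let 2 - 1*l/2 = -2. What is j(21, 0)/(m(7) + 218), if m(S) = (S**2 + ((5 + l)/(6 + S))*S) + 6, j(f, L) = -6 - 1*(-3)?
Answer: -3/280 ≈ -0.010714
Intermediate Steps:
l = 8 (l = 4 - 2*(-2) = 4 + 4 = 8)
j(f, L) = -3 (j(f, L) = -6 + 3 = -3)
m(S) = 6 + S**2 + 13*S/(6 + S) (m(S) = (S**2 + ((5 + 8)/(6 + S))*S) + 6 = (S**2 + (13/(6 + S))*S) + 6 = (S**2 + 13*S/(6 + S)) + 6 = 6 + S**2 + 13*S/(6 + S))
j(21, 0)/(m(7) + 218) = -3/((36 + 7**3 + 6*7**2 + 19*7)/(6 + 7) + 218) = -3/((36 + 343 + 6*49 + 133)/13 + 218) = -3/((36 + 343 + 294 + 133)/13 + 218) = -3/((1/13)*806 + 218) = -3/(62 + 218) = -3/280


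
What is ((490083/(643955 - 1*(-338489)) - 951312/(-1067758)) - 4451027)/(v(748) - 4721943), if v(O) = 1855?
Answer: 2334590619166018231/2475715516250104288 ≈ 0.94300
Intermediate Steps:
((490083/(643955 - 1*(-338489)) - 951312/(-1067758)) - 4451027)/(v(748) - 4721943) = ((490083/(643955 - 1*(-338489)) - 951312/(-1067758)) - 4451027)/(1855 - 4721943) = ((490083/(643955 + 338489) - 951312*(-1/1067758)) - 4451027)/(-4720088) = ((490083/982444 + 475656/533879) - 4451027)*(-1/4720088) = (728950405221/524506220276 - 4451027)*(-1/4720088) = -2334590619166018231/524506220276*(-1/4720088) = 2334590619166018231/2475715516250104288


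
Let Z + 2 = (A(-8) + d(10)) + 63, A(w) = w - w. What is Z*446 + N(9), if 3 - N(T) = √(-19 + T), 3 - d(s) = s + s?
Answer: 19627 - I*√10 ≈ 19627.0 - 3.1623*I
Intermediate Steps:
A(w) = 0
d(s) = 3 - 2*s (d(s) = 3 - (s + s) = 3 - 2*s)
Z = 44 (Z = -2 + ((0 + (3 - 2*10)) + 63) = -2 + ((0 + (3 - 20)) + 63) = -2 + ((0 - 17) + 63) = -2 + (-17 + 63) = -2 + 46 = 44)
N(T) = 3 - √(-19 + T)
Z*446 + N(9) = 44*446 + (3 - √(-19 + 9)) = 19624 + (3 - √(-10)) = 19624 + (3 - I*√10) = 19627 - I*√10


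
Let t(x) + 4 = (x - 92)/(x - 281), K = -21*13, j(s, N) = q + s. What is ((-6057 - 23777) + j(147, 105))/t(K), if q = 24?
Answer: 16433302/1851 ≈ 8878.1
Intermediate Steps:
j(s, N) = 24 + s
K = -273
t(x) = -4 + (-92 + x)/(-281 + x) (t(x) = -4 + (x - 92)/(x - 281) = -4 + (-92 + x)/(-281 + x))
((-6057 - 23777) + j(147, 105))/t(K) = ((-6057 - 23777) + (24 + 147))/((3*(344 - 1*(-273))/(-281 - 273))) = (-29834 + 171)/((3*(344 + 273)/(-554))) = -29663/(3*(-1/554)*617) = -29663/(-1851/554) = -29663*(-554/1851) = 16433302/1851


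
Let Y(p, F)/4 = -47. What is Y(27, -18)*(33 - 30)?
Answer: -564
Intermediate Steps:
Y(p, F) = -188 (Y(p, F) = 4*(-47) = -188)
Y(27, -18)*(33 - 30) = -188*(33 - 30) = -188*3 = -564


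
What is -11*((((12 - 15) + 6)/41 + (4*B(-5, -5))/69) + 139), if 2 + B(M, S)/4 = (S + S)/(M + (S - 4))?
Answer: -10076594/6601 ≈ -1526.5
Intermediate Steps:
B(M, S) = -8 + 8*S/(-4 + M + S) (B(M, S) = -8 + 4*((S + S)/(M + (S - 4))) = -8 + 4*((2*S)/(M + (-4 + S))) = -8 + 4*((2*S)/(-4 + M + S)) = -8 + 4*(2*S/(-4 + M + S)) = -8 + 8*S/(-4 + M + S))
-11*((((12 - 15) + 6)/41 + (4*B(-5, -5))/69) + 139) = -11*((((12 - 15) + 6)/41 + (4*(8*(4 - 1*(-5))/(-4 - 5 - 5)))/69) + 139) = -11*(((-3 + 6)*(1/41) + (4*(8*(4 + 5)/(-14)))*(1/69)) + 139) = -11*((3*(1/41) + (4*(8*(-1/14)*9))*(1/69)) + 139) = -11*((3/41 + (4*(-36/7))*(1/69)) + 139) = -11*((3/41 - 144/7*1/69) + 139) = -11*((3/41 - 48/161) + 139) = -11*(-1485/6601 + 139) = -11*916054/6601 = -10076594/6601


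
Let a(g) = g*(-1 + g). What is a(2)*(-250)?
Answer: -500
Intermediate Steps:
a(2)*(-250) = (2*(-1 + 2))*(-250) = (2*1)*(-250) = 2*(-250) = -500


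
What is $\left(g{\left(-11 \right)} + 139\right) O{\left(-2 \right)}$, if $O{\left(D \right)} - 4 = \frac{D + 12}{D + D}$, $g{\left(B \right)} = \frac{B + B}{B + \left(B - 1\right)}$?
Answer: $\frac{9657}{46} \approx 209.93$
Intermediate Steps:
$g{\left(B \right)} = \frac{2 B}{-1 + 2 B}$ ($g{\left(B \right)} = \frac{2 B}{B + \left(-1 + B\right)} = \frac{2 B}{-1 + 2 B}$)
$O{\left(D \right)} = 4 + \frac{12 + D}{2 D}$ ($O{\left(D \right)} = 4 + \frac{D + 12}{D + D} = 4 + \frac{12 + D}{2 D}$)
$\left(g{\left(-11 \right)} + 139\right) O{\left(-2 \right)} = \left(2 \left(-11\right) \frac{1}{-1 + 2 \left(-11\right)} + 139\right) \left(\frac{9}{2} + \frac{6}{-2}\right) = \left(2 \left(-11\right) \frac{1}{-1 - 22} + 139\right) \left(\frac{9}{2} + 6 \left(- \frac{1}{2}\right)\right) = \left(2 \left(-11\right) \frac{1}{-23} + 139\right) \left(\frac{9}{2} - 3\right) = \left(2 \left(-11\right) \left(- \frac{1}{23}\right) + 139\right) \frac{3}{2} = \left(\frac{22}{23} + 139\right) \frac{3}{2} = \frac{3219}{23} \cdot \frac{3}{2} = \frac{9657}{46}$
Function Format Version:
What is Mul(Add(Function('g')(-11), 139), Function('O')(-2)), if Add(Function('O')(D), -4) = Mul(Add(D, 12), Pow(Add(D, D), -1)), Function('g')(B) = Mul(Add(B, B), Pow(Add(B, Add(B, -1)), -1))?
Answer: Rational(9657, 46) ≈ 209.93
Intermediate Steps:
Function('g')(B) = Mul(2, B, Pow(Add(-1, Mul(2, B)), -1)) (Function('g')(B) = Mul(Mul(2, B), Pow(Add(B, Add(-1, B)), -1)) = Mul(Mul(2, B), Pow(Add(-1, Mul(2, B)), -1)) = Mul(2, B, Pow(Add(-1, Mul(2, B)), -1)))
Function('O')(D) = Add(4, Mul(Rational(1, 2), Pow(D, -1), Add(12, D))) (Function('O')(D) = Add(4, Mul(Add(D, 12), Pow(Add(D, D), -1))) = Add(4, Mul(Add(12, D), Pow(Mul(2, D), -1))) = Add(4, Mul(Add(12, D), Mul(Rational(1, 2), Pow(D, -1)))) = Add(4, Mul(Rational(1, 2), Pow(D, -1), Add(12, D))))
Mul(Add(Function('g')(-11), 139), Function('O')(-2)) = Mul(Add(Mul(2, -11, Pow(Add(-1, Mul(2, -11)), -1)), 139), Add(Rational(9, 2), Mul(6, Pow(-2, -1)))) = Mul(Add(Mul(2, -11, Pow(Add(-1, -22), -1)), 139), Add(Rational(9, 2), Mul(6, Rational(-1, 2)))) = Mul(Add(Mul(2, -11, Pow(-23, -1)), 139), Add(Rational(9, 2), -3)) = Mul(Add(Mul(2, -11, Rational(-1, 23)), 139), Rational(3, 2)) = Mul(Add(Rational(22, 23), 139), Rational(3, 2)) = Mul(Rational(3219, 23), Rational(3, 2)) = Rational(9657, 46)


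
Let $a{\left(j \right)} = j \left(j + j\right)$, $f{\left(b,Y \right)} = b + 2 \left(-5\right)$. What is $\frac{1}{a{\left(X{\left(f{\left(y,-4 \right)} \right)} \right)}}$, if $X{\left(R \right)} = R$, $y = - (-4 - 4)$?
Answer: $\frac{1}{8} \approx 0.125$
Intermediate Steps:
$y = 8$ ($y = \left(-1\right) \left(-8\right) = 8$)
$f{\left(b,Y \right)} = -10 + b$ ($f{\left(b,Y \right)} = b - 10 = -10 + b$)
$a{\left(j \right)} = 2 j^{2}$ ($a{\left(j \right)} = j 2 j = 2 j^{2}$)
$\frac{1}{a{\left(X{\left(f{\left(y,-4 \right)} \right)} \right)}} = \frac{1}{2 \left(-10 + 8\right)^{2}} = \frac{1}{2 \left(-2\right)^{2}} = \frac{1}{2 \cdot 4} = \frac{1}{8}$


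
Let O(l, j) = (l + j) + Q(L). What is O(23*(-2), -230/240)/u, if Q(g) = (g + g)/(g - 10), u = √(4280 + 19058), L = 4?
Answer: -1159*√23338/560112 ≈ -0.31611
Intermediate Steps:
u = √23338 ≈ 152.77
Q(g) = 2*g/(-10 + g) (Q(g) = (2*g)/(-10 + g) = 2*g/(-10 + g))
O(l, j) = -4/3 + j + l (O(l, j) = (l + j) + 2*4/(-10 + 4) = (j + l) + 2*4/(-6) = (j + l) + 2*4*(-⅙) = (j + l) - 4/3 = -4/3 + j + l)
O(23*(-2), -230/240)/u = (-4/3 - 230/240 + 23*(-2))/(√23338) = (-4/3 - 230*1/240 - 46)*(√23338/23338) = (-4/3 - 23/24 - 46)*(√23338/23338) = -1159*√23338/560112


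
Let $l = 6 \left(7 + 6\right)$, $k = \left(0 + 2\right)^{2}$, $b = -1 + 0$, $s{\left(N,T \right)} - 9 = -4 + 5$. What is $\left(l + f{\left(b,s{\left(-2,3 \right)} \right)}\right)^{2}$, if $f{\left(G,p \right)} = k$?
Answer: $6724$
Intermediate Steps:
$s{\left(N,T \right)} = 10$ ($s{\left(N,T \right)} = 9 + \left(-4 + 5\right) = 9 + 1 = 10$)
$b = -1$
$k = 4$ ($k = 2^{2} = 4$)
$f{\left(G,p \right)} = 4$
$l = 78$ ($l = 6 \cdot 13 = 78$)
$\left(l + f{\left(b,s{\left(-2,3 \right)} \right)}\right)^{2} = \left(78 + 4\right)^{2} = 82^{2} = 6724$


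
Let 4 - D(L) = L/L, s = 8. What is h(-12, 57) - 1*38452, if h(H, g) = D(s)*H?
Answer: -38488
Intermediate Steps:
D(L) = 3 (D(L) = 4 - L/L = 4 - 1*1 = 4 - 1 = 3)
h(H, g) = 3*H
h(-12, 57) - 1*38452 = 3*(-12) - 1*38452 = -36 - 38452 = -38488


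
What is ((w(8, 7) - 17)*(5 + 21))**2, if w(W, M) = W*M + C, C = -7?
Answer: 692224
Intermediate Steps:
w(W, M) = -7 + M*W (w(W, M) = W*M - 7 = M*W - 7 = -7 + M*W)
((w(8, 7) - 17)*(5 + 21))**2 = (((-7 + 7*8) - 17)*(5 + 21))**2 = (((-7 + 56) - 17)*26)**2 = ((49 - 17)*26)**2 = (32*26)**2 = 832**2 = 692224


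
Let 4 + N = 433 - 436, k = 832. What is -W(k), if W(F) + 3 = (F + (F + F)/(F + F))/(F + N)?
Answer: 1642/825 ≈ 1.9903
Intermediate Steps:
N = -7 (N = -4 + (433 - 436) = -4 - 3 = -7)
W(F) = -3 + (1 + F)/(-7 + F) (W(F) = -3 + (F + (F + F)/(F + F))/(F - 7) = -3 + (F + (2*F)/((2*F)))/(-7 + F) = -3 + (F + (2*F)*(1/(2*F)))/(-7 + F) = -3 + (F + 1)/(-7 + F) = -3 + (1 + F)/(-7 + F))
-W(k) = -2*(11 - 1*832)/(-7 + 832) = -2*(11 - 832)/825 = -2*(-821)/825 = -1*(-1642/825) = 1642/825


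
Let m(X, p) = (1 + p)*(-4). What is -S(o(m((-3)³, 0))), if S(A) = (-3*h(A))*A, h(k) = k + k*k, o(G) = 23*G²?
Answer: 149914368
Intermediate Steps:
m(X, p) = -4 - 4*p
h(k) = k + k²
S(A) = -3*A²*(1 + A) (S(A) = (-3*A*(1 + A))*A = -3*A²*(1 + A))
-S(o(m((-3)³, 0))) = -3*(23*(-4 - 4*0)²)²*(-1 - 23*(-4 - 4*0)²) = -3*(23*(-4 + 0)²)²*(-1 - 23*(-4 + 0)²) = -3*(23*(-4)²)²*(-1 - 23*(-4)²) = -3*(23*16)²*(-1 - 23*16) = -3*368²*(-1 - 1*368) = -3*135424*(-1 - 368) = -3*135424*(-369) = -1*(-149914368) = 149914368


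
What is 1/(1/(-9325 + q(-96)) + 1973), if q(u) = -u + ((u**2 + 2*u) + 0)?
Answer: 205/404464 ≈ 0.00050684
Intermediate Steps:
q(u) = u + u**2 (q(u) = -u + (u**2 + 2*u) = u + u**2)
1/(1/(-9325 + q(-96)) + 1973) = 1/(1/(-9325 - 96*(1 - 96)) + 1973) = 1/(1/(-9325 - 96*(-95)) + 1973) = 1/(1/(-9325 + 9120) + 1973) = 1/(1/(-205) + 1973) = 1/(-1/205 + 1973) = 1/(404464/205) = 205/404464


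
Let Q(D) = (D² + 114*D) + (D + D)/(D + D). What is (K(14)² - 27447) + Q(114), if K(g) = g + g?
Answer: -670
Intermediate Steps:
K(g) = 2*g
Q(D) = 1 + D² + 114*D (Q(D) = (D² + 114*D) + (2*D)/((2*D)) = (D² + 114*D) + (2*D)*(1/(2*D)) = (D² + 114*D) + 1 = 1 + D² + 114*D)
(K(14)² - 27447) + Q(114) = ((2*14)² - 27447) + (1 + 114² + 114*114) = (28² - 27447) + (1 + 12996 + 12996) = (784 - 27447) + 25993 = -26663 + 25993 = -670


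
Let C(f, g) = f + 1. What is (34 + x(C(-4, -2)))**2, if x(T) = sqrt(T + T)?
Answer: (34 + I*sqrt(6))**2 ≈ 1150.0 + 166.57*I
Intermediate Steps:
C(f, g) = 1 + f
x(T) = sqrt(2)*sqrt(T) (x(T) = sqrt(2*T) = sqrt(2)*sqrt(T))
(34 + x(C(-4, -2)))**2 = (34 + sqrt(2)*sqrt(1 - 4))**2 = (34 + sqrt(2)*sqrt(-3))**2 = (34 + sqrt(2)*(I*sqrt(3)))**2 = (34 + I*sqrt(6))**2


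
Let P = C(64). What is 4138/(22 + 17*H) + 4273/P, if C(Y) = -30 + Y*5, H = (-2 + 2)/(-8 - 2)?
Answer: 647013/3190 ≈ 202.83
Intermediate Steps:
H = 0 (H = 0/(-10) = 0*(-1/10) = 0)
C(Y) = -30 + 5*Y
P = 290 (P = -30 + 5*64 = -30 + 320 = 290)
4138/(22 + 17*H) + 4273/P = 4138/(22 + 17*0) + 4273/290 = 4138/(22 + 0) + 4273*(1/290) = 4138/22 + 4273/290 = 4138*(1/22) + 4273/290 = 2069/11 + 4273/290 = 647013/3190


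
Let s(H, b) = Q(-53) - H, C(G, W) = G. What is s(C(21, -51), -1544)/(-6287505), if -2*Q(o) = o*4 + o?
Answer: -223/12575010 ≈ -1.7734e-5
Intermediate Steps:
Q(o) = -5*o/2 (Q(o) = -(o*4 + o)/2 = -(4*o + o)/2 = -5*o/2)
s(H, b) = 265/2 - H (s(H, b) = -5/2*(-53) - H = 265/2 - H)
s(C(21, -51), -1544)/(-6287505) = (265/2 - 1*21)/(-6287505) = (265/2 - 21)*(-1/6287505) = (223/2)*(-1/6287505) = -223/12575010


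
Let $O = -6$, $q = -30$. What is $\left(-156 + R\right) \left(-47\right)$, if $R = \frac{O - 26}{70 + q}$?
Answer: $\frac{36848}{5} \approx 7369.6$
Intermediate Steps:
$R = - \frac{4}{5}$ ($R = \frac{-6 - 26}{70 - 30} = - \frac{32}{40} = \left(-32\right) \frac{1}{40} = - \frac{4}{5} \approx -0.8$)
$\left(-156 + R\right) \left(-47\right) = \left(-156 - \frac{4}{5}\right) \left(-47\right) = \left(- \frac{784}{5}\right) \left(-47\right) = \frac{36848}{5}$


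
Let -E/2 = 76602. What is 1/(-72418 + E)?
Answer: -1/225622 ≈ -4.4322e-6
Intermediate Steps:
E = -153204 (E = -2*76602 = -153204)
1/(-72418 + E) = 1/(-72418 - 153204) = 1/(-225622) = -1/225622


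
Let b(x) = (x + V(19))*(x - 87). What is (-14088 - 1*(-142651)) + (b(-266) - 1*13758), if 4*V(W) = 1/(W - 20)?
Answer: 835165/4 ≈ 2.0879e+5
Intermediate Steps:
V(W) = 1/(4*(-20 + W)) (V(W) = 1/(4*(W - 20)) = 1/(4*(-20 + W)))
b(x) = (-87 + x)*(-¼ + x) (b(x) = (x + 1/(4*(-20 + 19)))*(x - 87) = (x + (¼)/(-1))*(-87 + x) = (x + (¼)*(-1))*(-87 + x) = (x - ¼)*(-87 + x) = (-¼ + x)*(-87 + x) = (-87 + x)*(-¼ + x))
(-14088 - 1*(-142651)) + (b(-266) - 1*13758) = (-14088 - 1*(-142651)) + ((87/4 + (-266)² - 349/4*(-266)) - 1*13758) = (-14088 + 142651) + ((87/4 + 70756 + 46417/2) - 13758) = 128563 + (375945/4 - 13758) = 128563 + 320913/4 = 835165/4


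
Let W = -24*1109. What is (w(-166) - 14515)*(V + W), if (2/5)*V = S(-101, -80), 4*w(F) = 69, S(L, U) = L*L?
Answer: 129145957/8 ≈ 1.6143e+7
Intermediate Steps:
S(L, U) = L²
w(F) = 69/4 (w(F) = (¼)*69 = 69/4)
V = 51005/2 (V = (5/2)*(-101)² = (5/2)*10201 = 51005/2 ≈ 25503.)
W = -26616
(w(-166) - 14515)*(V + W) = (69/4 - 14515)*(51005/2 - 26616) = -57991/4*(-2227/2) = 129145957/8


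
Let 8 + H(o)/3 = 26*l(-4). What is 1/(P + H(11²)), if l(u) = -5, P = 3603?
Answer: 1/3189 ≈ 0.00031358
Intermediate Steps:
H(o) = -414 (H(o) = -24 + 3*(26*(-5)) = -24 + 3*(-130) = -24 - 390 = -414)
1/(P + H(11²)) = 1/(3603 - 414) = 1/3189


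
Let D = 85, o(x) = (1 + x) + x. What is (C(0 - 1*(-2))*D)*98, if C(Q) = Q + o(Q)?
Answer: 58310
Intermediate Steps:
o(x) = 1 + 2*x
C(Q) = 1 + 3*Q (C(Q) = Q + (1 + 2*Q) = 1 + 3*Q)
(C(0 - 1*(-2))*D)*98 = ((1 + 3*(0 - 1*(-2)))*85)*98 = ((1 + 3*(0 + 2))*85)*98 = ((1 + 3*2)*85)*98 = ((1 + 6)*85)*98 = (7*85)*98 = 595*98 = 58310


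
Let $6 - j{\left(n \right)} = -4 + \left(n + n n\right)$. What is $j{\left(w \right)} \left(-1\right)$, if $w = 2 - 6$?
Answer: $2$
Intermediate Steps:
$w = -4$ ($w = 2 - 6 = -4$)
$j{\left(n \right)} = 10 - n - n^{2}$ ($j{\left(n \right)} = 6 - \left(-4 + \left(n + n n\right)\right) = 6 - \left(-4 + \left(n + n^{2}\right)\right) = 6 - \left(-4 + n + n^{2}\right) = 10 - n - n^{2}$)
$j{\left(w \right)} \left(-1\right) = \left(10 - -4 - \left(-4\right)^{2}\right) \left(-1\right) = \left(10 + 4 - 16\right) \left(-1\right) = \left(-2\right) \left(-1\right) = 2$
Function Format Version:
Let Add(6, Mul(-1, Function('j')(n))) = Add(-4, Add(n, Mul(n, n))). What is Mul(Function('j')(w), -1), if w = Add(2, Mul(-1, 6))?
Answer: 2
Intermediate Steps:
w = -4 (w = Add(2, -6) = -4)
Function('j')(n) = Add(10, Mul(-1, n), Mul(-1, Pow(n, 2))) (Function('j')(n) = Add(6, Mul(-1, Add(-4, Add(n, Mul(n, n))))) = Add(6, Mul(-1, Add(-4, Add(n, Pow(n, 2))))) = Add(6, Mul(-1, Add(-4, n, Pow(n, 2)))) = Add(6, Add(4, Mul(-1, n), Mul(-1, Pow(n, 2)))) = Add(10, Mul(-1, n), Mul(-1, Pow(n, 2))))
Mul(Function('j')(w), -1) = Mul(Add(10, Mul(-1, -4), Mul(-1, Pow(-4, 2))), -1) = Mul(Add(10, 4, Mul(-1, 16)), -1) = Mul(Add(10, 4, -16), -1) = Mul(-2, -1) = 2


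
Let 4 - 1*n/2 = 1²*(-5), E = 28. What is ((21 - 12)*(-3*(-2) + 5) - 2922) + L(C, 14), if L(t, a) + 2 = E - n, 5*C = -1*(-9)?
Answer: -2815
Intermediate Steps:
n = 18 (n = 8 - 2*1²*(-5) = 8 - 2*(-5) = 8 + 10 = 18)
C = 9/5 (C = (-1*(-9))/5 = (⅕)*9 = 9/5 ≈ 1.8000)
L(t, a) = 8 (L(t, a) = -2 + (28 - 1*18) = -2 + (28 - 18) = -2 + 10 = 8)
((21 - 12)*(-3*(-2) + 5) - 2922) + L(C, 14) = ((21 - 12)*(-3*(-2) + 5) - 2922) + 8 = (9*(6 + 5) - 2922) + 8 = (9*11 - 2922) + 8 = (99 - 2922) + 8 = -2823 + 8 = -2815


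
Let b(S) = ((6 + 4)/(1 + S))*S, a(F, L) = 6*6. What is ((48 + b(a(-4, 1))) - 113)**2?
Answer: 4182025/1369 ≈ 3054.8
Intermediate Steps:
a(F, L) = 36
b(S) = 10*S/(1 + S) (b(S) = (10/(1 + S))*S = 10*S/(1 + S))
((48 + b(a(-4, 1))) - 113)**2 = ((48 + 10*36/(1 + 36)) - 113)**2 = ((48 + 10*36/37) - 113)**2 = ((48 + 10*36*(1/37)) - 113)**2 = ((48 + 360/37) - 113)**2 = (2136/37 - 113)**2 = (-2045/37)**2 = 4182025/1369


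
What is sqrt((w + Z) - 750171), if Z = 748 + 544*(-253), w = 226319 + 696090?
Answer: sqrt(35354) ≈ 188.03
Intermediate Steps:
w = 922409
Z = -136884 (Z = 748 - 137632 = -136884)
sqrt((w + Z) - 750171) = sqrt((922409 - 136884) - 750171) = sqrt(785525 - 750171) = sqrt(35354)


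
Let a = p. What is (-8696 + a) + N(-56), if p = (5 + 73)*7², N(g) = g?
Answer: -4930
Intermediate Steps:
p = 3822 (p = 78*49 = 3822)
a = 3822
(-8696 + a) + N(-56) = (-8696 + 3822) - 56 = -4874 - 56 = -4930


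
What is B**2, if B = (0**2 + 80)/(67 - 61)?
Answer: 1600/9 ≈ 177.78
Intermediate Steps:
B = 40/3 (B = (0 + 80)/6 = 80*(1/6) = 40/3 ≈ 13.333)
B**2 = (40/3)**2 = 1600/9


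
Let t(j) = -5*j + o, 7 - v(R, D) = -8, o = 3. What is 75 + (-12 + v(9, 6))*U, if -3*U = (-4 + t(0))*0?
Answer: 75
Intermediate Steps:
v(R, D) = 15 (v(R, D) = 7 - 1*(-8) = 7 + 8 = 15)
t(j) = 3 - 5*j (t(j) = -5*j + 3 = 3 - 5*j)
U = 0 (U = -(-4 + (3 - 5*0))*0/3 = -(-4 + (3 + 0))*0/3 = -(-4 + 3)*0/3 = -(-1)*0/3 = -⅓*0 = 0)
75 + (-12 + v(9, 6))*U = 75 + (-12 + 15)*0 = 75 + 3*0 = 75 + 0 = 75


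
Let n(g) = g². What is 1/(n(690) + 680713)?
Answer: 1/1156813 ≈ 8.6444e-7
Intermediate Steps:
1/(n(690) + 680713) = 1/(690² + 680713) = 1/(476100 + 680713) = 1/1156813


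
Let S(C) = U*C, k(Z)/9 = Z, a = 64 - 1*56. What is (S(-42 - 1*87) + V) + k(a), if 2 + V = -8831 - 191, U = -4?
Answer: -8436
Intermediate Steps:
a = 8 (a = 64 - 56 = 8)
k(Z) = 9*Z
S(C) = -4*C
V = -9024 (V = -2 + (-8831 - 191) = -2 - 9022 = -9024)
(S(-42 - 1*87) + V) + k(a) = (-4*(-42 - 1*87) - 9024) + 9*8 = (-4*(-42 - 87) - 9024) + 72 = (-4*(-129) - 9024) + 72 = (516 - 9024) + 72 = -8508 + 72 = -8436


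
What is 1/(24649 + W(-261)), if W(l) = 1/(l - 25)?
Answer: 286/7049613 ≈ 4.0570e-5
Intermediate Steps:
W(l) = 1/(-25 + l)
1/(24649 + W(-261)) = 1/(24649 + 1/(-25 - 261)) = 1/(24649 + 1/(-286)) = 1/(24649 - 1/286) = 1/(7049613/286) = 286/7049613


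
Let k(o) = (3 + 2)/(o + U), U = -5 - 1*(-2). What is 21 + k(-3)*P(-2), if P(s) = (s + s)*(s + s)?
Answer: 23/3 ≈ 7.6667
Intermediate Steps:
U = -3 (U = -5 + 2 = -3)
P(s) = 4*s**2 (P(s) = (2*s)*(2*s) = 4*s**2)
k(o) = 5/(-3 + o) (k(o) = (3 + 2)/(o - 3) = 5/(-3 + o))
21 + k(-3)*P(-2) = 21 + (5/(-3 - 3))*(4*(-2)**2) = 21 + (5/(-6))*(4*4) = 21 + (5*(-1/6))*16 = 21 - 5/6*16 = 21 - 40/3 = 23/3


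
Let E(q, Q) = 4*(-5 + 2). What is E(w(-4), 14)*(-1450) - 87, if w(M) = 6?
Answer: 17313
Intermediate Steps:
E(q, Q) = -12 (E(q, Q) = 4*(-3) = -12)
E(w(-4), 14)*(-1450) - 87 = -12*(-1450) - 87 = 17400 - 87 = 17313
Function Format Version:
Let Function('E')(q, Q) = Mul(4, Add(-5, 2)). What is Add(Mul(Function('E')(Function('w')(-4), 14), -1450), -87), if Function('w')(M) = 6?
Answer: 17313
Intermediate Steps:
Function('E')(q, Q) = -12 (Function('E')(q, Q) = Mul(4, -3) = -12)
Add(Mul(Function('E')(Function('w')(-4), 14), -1450), -87) = Add(Mul(-12, -1450), -87) = Add(17400, -87) = 17313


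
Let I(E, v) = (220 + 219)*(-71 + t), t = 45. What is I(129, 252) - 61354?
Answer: -72768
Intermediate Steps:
I(E, v) = -11414 (I(E, v) = (220 + 219)*(-71 + 45) = 439*(-26) = -11414)
I(129, 252) - 61354 = -11414 - 61354 = -72768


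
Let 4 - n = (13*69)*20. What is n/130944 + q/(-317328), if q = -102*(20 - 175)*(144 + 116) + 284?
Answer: -21464141/1639528 ≈ -13.092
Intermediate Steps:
n = -17936 (n = 4 - 13*69*20 = 4 - 897*20 = 4 - 1*17940 = 4 - 17940 = -17936)
q = 4110884 (q = -(-15810)*260 + 284 = -102*(-40300) + 284 = 4110600 + 284 = 4110884)
n/130944 + q/(-317328) = -17936/130944 + 4110884/(-317328) = -17936*1/130944 + 4110884*(-1/317328) = -1121/8184 - 1027721/79332 = -21464141/1639528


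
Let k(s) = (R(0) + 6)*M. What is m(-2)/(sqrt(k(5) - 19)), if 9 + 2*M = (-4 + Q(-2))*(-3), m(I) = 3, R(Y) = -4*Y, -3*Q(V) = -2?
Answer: -3*I/4 ≈ -0.75*I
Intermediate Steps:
Q(V) = 2/3 (Q(V) = -1/3*(-2) = 2/3)
M = 1/2 (M = -9/2 + ((-4 + 2/3)*(-3))/2 = -9/2 + (-10/3*(-3))/2 = -9/2 + (1/2)*10 = -9/2 + 5 = 1/2 ≈ 0.50000)
k(s) = 3 (k(s) = (-4*0 + 6)*(1/2) = (0 + 6)*(1/2) = 6*(1/2) = 3)
m(-2)/(sqrt(k(5) - 19)) = 3/(sqrt(3 - 19)) = 3/(sqrt(-16)) = 3/((4*I)) = 3*(-I/4) = -3*I/4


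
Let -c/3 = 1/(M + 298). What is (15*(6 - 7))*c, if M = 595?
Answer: 45/893 ≈ 0.050392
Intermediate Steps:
c = -3/893 (c = -3/(595 + 298) = -3/893 ≈ -0.0033595)
(15*(6 - 7))*c = (15*(6 - 7))*(-3/893) = (15*(-1))*(-3/893) = -15*(-3/893) = 45/893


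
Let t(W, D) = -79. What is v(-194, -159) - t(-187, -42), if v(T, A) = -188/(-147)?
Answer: 11801/147 ≈ 80.279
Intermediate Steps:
v(T, A) = 188/147 (v(T, A) = -188*(-1/147) = 188/147)
v(-194, -159) - t(-187, -42) = 188/147 - 1*(-79) = 188/147 + 79 = 11801/147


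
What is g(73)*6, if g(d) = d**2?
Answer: 31974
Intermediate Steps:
g(73)*6 = 73**2*6 = 5329*6 = 31974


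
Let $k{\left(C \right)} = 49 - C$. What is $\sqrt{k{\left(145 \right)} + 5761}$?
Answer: $\sqrt{5665} \approx 75.266$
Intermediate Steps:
$\sqrt{k{\left(145 \right)} + 5761} = \sqrt{\left(49 - 145\right) + 5761} = \sqrt{-96 + 5761} = \sqrt{5665}$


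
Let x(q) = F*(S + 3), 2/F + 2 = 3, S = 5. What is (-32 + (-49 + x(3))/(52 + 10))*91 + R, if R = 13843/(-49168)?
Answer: -4512748581/1524208 ≈ -2960.7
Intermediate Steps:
F = 2 (F = 2/(-2 + 3) = 2/1 = 2*1 = 2)
x(q) = 16 (x(q) = 2*(5 + 3) = 2*8 = 16)
R = -13843/49168 (R = 13843*(-1/49168) = -13843/49168 ≈ -0.28154)
(-32 + (-49 + x(3))/(52 + 10))*91 + R = (-32 + (-49 + 16)/(52 + 10))*91 - 13843/49168 = (-32 - 33/62)*91 - 13843/49168 = -2017/62*91 - 13843/49168 = -183547/62 - 13843/49168 = -4512748581/1524208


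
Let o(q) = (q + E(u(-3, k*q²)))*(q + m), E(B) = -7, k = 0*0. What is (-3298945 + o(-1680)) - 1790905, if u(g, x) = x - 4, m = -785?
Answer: -931395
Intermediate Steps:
k = 0
u(g, x) = -4 + x
o(q) = (-785 + q)*(-7 + q) (o(q) = (q - 7)*(q - 785) = (-7 + q)*(-785 + q) = (-785 + q)*(-7 + q))
(-3298945 + o(-1680)) - 1790905 = (-3298945 + (5495 + (-1680)² - 792*(-1680))) - 1790905 = (-3298945 + (5495 + 2822400 + 1330560)) - 1790905 = (-3298945 + 4158455) - 1790905 = 859510 - 1790905 = -931395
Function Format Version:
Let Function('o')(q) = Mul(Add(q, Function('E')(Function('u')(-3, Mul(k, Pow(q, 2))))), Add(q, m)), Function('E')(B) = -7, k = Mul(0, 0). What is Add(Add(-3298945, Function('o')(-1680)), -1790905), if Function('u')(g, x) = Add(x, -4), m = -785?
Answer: -931395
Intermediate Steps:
k = 0
Function('u')(g, x) = Add(-4, x)
Function('o')(q) = Mul(Add(-785, q), Add(-7, q)) (Function('o')(q) = Mul(Add(q, -7), Add(q, -785)) = Mul(Add(-7, q), Add(-785, q)) = Mul(Add(-785, q), Add(-7, q)))
Add(Add(-3298945, Function('o')(-1680)), -1790905) = Add(Add(-3298945, Add(5495, Pow(-1680, 2), Mul(-792, -1680))), -1790905) = Add(Add(-3298945, Add(5495, 2822400, 1330560)), -1790905) = Add(Add(-3298945, 4158455), -1790905) = Add(859510, -1790905) = -931395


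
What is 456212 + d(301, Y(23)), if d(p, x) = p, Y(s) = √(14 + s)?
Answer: 456513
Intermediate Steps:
456212 + d(301, Y(23)) = 456212 + 301 = 456513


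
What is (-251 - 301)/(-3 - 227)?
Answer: 12/5 ≈ 2.4000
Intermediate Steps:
(-251 - 301)/(-3 - 227) = -552/(-230) = -552*(-1/230) = 12/5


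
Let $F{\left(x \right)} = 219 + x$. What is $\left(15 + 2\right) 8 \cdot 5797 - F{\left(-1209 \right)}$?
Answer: $789382$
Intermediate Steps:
$\left(15 + 2\right) 8 \cdot 5797 - F{\left(-1209 \right)} = \left(15 + 2\right) 8 \cdot 5797 - \left(219 - 1209\right) = 17 \cdot 8 \cdot 5797 - -990 = 136 \cdot 5797 + 990 = 788392 + 990 = 789382$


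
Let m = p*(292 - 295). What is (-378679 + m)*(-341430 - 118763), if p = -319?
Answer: 173825020346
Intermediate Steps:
m = 957 (m = -319*(292 - 295) = -319*(-3) = 957)
(-378679 + m)*(-341430 - 118763) = (-378679 + 957)*(-341430 - 118763) = -377722*(-460193) = 173825020346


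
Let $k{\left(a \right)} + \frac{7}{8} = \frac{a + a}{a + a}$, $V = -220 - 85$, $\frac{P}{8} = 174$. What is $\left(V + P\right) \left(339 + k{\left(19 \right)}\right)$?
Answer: $\frac{2949031}{8} \approx 3.6863 \cdot 10^{5}$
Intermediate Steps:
$P = 1392$ ($P = 8 \cdot 174 = 1392$)
$V = -305$ ($V = -220 - 85 = -305$)
$k{\left(a \right)} = \frac{1}{8}$ ($k{\left(a \right)} = - \frac{7}{8} + \frac{a + a}{a + a} = - \frac{7}{8} + \frac{2 a}{2 a} = - \frac{7}{8} + 2 a \frac{1}{2 a} = - \frac{7}{8} + 1 = \frac{1}{8}$)
$\left(V + P\right) \left(339 + k{\left(19 \right)}\right) = \left(-305 + 1392\right) \left(339 + \frac{1}{8}\right) = 1087 \cdot \frac{2713}{8} = \frac{2949031}{8}$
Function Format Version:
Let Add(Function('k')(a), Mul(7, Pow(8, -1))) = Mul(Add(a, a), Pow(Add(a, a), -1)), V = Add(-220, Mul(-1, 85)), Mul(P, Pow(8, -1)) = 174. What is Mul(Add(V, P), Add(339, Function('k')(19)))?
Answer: Rational(2949031, 8) ≈ 3.6863e+5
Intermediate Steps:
P = 1392 (P = Mul(8, 174) = 1392)
V = -305 (V = Add(-220, -85) = -305)
Function('k')(a) = Rational(1, 8) (Function('k')(a) = Add(Rational(-7, 8), Mul(Add(a, a), Pow(Add(a, a), -1))) = Add(Rational(-7, 8), Mul(Mul(2, a), Pow(Mul(2, a), -1))) = Add(Rational(-7, 8), Mul(Mul(2, a), Mul(Rational(1, 2), Pow(a, -1)))) = Add(Rational(-7, 8), 1) = Rational(1, 8))
Mul(Add(V, P), Add(339, Function('k')(19))) = Mul(Add(-305, 1392), Add(339, Rational(1, 8))) = Mul(1087, Rational(2713, 8)) = Rational(2949031, 8)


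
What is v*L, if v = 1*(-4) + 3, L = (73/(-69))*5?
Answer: 365/69 ≈ 5.2899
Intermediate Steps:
L = -365/69 (L = (73*(-1/69))*5 = -73/69*5 = -365/69 ≈ -5.2899)
v = -1 (v = -4 + 3 = -1)
v*L = -1*(-365/69) = 365/69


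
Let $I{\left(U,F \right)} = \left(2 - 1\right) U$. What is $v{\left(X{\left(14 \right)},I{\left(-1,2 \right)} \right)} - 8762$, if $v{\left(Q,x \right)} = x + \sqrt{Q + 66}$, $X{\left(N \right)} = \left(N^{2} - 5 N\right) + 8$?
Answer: $-8763 + 10 \sqrt{2} \approx -8748.9$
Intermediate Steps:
$X{\left(N \right)} = 8 + N^{2} - 5 N$
$I{\left(U,F \right)} = U$ ($I{\left(U,F \right)} = 1 U = U$)
$v{\left(Q,x \right)} = x + \sqrt{66 + Q}$
$v{\left(X{\left(14 \right)},I{\left(-1,2 \right)} \right)} - 8762 = \left(-1 + \sqrt{66 + \left(8 + 14^{2} - 70\right)}\right) - 8762 = \left(-1 + \sqrt{66 + \left(8 + 196 - 70\right)}\right) - 8762 = \left(-1 + \sqrt{66 + 134}\right) - 8762 = \left(-1 + \sqrt{200}\right) - 8762 = \left(-1 + 10 \sqrt{2}\right) - 8762 = -8763 + 10 \sqrt{2}$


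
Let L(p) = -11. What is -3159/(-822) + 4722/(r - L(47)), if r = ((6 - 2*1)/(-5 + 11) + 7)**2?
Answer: 1538217/21509 ≈ 71.515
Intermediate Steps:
r = 529/9 (r = ((6 - 2)/6 + 7)**2 = (4*(1/6) + 7)**2 = (2/3 + 7)**2 = (23/3)**2 = 529/9 ≈ 58.778)
-3159/(-822) + 4722/(r - L(47)) = -3159/(-822) + 4722/(529/9 - 1*(-11)) = -3159*(-1/822) + 4722/(529/9 + 11) = 1053/274 + 4722/(628/9) = 1053/274 + 4722*(9/628) = 1053/274 + 21249/314 = 1538217/21509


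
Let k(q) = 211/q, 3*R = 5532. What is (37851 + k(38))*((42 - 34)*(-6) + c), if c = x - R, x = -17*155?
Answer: -6512311323/38 ≈ -1.7138e+8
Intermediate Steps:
R = 1844 (R = (1/3)*5532 = 1844)
x = -2635
c = -4479 (c = -2635 - 1*1844 = -2635 - 1844 = -4479)
(37851 + k(38))*((42 - 34)*(-6) + c) = (37851 + 211/38)*((42 - 34)*(-6) - 4479) = (37851 + 211*(1/38))*(8*(-6) - 4479) = (37851 + 211/38)*(-48 - 4479) = (1438549/38)*(-4527) = -6512311323/38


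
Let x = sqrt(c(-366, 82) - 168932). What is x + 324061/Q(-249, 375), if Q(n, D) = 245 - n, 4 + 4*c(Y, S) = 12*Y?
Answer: 324061/494 + 19*I*sqrt(471) ≈ 655.99 + 412.35*I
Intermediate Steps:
c(Y, S) = -1 + 3*Y (c(Y, S) = -1 + (12*Y)/4 = -1 + 3*Y)
x = 19*I*sqrt(471) (x = sqrt((-1 + 3*(-366)) - 168932) = sqrt((-1 - 1098) - 168932) = sqrt(-1099 - 168932) = sqrt(-170031) = 19*I*sqrt(471) ≈ 412.35*I)
x + 324061/Q(-249, 375) = 19*I*sqrt(471) + 324061/(245 - 1*(-249)) = 19*I*sqrt(471) + 324061/(245 + 249) = 19*I*sqrt(471) + 324061/494 = 324061/494 + 19*I*sqrt(471)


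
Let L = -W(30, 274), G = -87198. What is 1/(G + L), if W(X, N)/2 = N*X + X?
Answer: -1/103698 ≈ -9.6434e-6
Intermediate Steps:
W(X, N) = 2*X + 2*N*X (W(X, N) = 2*(N*X + X) = 2*(X + N*X) = 2*X + 2*N*X)
L = -16500 (L = -2*30*(1 + 274) = -2*30*275 = -1*16500 = -16500)
1/(G + L) = 1/(-87198 - 16500) = 1/(-103698) = -1/103698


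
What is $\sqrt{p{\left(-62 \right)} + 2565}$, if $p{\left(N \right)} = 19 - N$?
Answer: $21 \sqrt{6} \approx 51.439$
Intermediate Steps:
$\sqrt{p{\left(-62 \right)} + 2565} = \sqrt{\left(19 - -62\right) + 2565} = \sqrt{\left(19 + 62\right) + 2565} = \sqrt{81 + 2565} = \sqrt{2646} = 21 \sqrt{6}$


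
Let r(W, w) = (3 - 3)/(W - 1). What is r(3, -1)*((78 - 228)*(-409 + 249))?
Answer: 0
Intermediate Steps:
r(W, w) = 0 (r(W, w) = 0/(-1 + W) = 0)
r(3, -1)*((78 - 228)*(-409 + 249)) = 0*((78 - 228)*(-409 + 249)) = 0*(-150*(-160)) = 0*24000 = 0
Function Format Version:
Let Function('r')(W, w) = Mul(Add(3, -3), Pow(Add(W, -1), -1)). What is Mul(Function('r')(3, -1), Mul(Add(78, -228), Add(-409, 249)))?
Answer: 0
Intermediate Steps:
Function('r')(W, w) = 0 (Function('r')(W, w) = Mul(0, Pow(Add(-1, W), -1)) = 0)
Mul(Function('r')(3, -1), Mul(Add(78, -228), Add(-409, 249))) = Mul(0, Mul(Add(78, -228), Add(-409, 249))) = Mul(0, Mul(-150, -160)) = Mul(0, 24000) = 0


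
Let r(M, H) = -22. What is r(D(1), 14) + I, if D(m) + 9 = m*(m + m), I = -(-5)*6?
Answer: 8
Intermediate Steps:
I = 30 (I = -1*(-30) = 30)
D(m) = -9 + 2*m² (D(m) = -9 + m*(m + m) = -9 + m*(2*m) = -9 + 2*m²)
r(D(1), 14) + I = -22 + 30 = 8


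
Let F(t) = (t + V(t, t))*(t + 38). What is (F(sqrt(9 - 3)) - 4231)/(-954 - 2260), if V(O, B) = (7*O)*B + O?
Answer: 2623/3214 - 59*sqrt(6)/1607 ≈ 0.72619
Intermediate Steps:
V(O, B) = O + 7*B*O (V(O, B) = 7*B*O + O = O + 7*B*O)
F(t) = (38 + t)*(t + t*(1 + 7*t)) (F(t) = (t + t*(1 + 7*t))*(t + 38) = (t + t*(1 + 7*t))*(38 + t) = (38 + t)*(t + t*(1 + 7*t)))
(F(sqrt(9 - 3)) - 4231)/(-954 - 2260) = (sqrt(9 - 3)*(76 + 7*(sqrt(9 - 3))**2 + 268*sqrt(9 - 3)) - 4231)/(-954 - 2260) = (sqrt(6)*(76 + 7*(sqrt(6))**2 + 268*sqrt(6)) - 4231)/(-3214) = (sqrt(6)*(76 + 7*6 + 268*sqrt(6)) - 4231)*(-1/3214) = (sqrt(6)*(76 + 42 + 268*sqrt(6)) - 4231)*(-1/3214) = (sqrt(6)*(118 + 268*sqrt(6)) - 4231)*(-1/3214) = (-4231 + sqrt(6)*(118 + 268*sqrt(6)))*(-1/3214) = 4231/3214 - sqrt(6)*(118 + 268*sqrt(6))/3214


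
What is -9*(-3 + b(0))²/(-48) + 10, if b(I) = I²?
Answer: 187/16 ≈ 11.688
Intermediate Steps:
-9*(-3 + b(0))²/(-48) + 10 = -9*(-3 + 0²)²/(-48) + 10 = -9*(-3 + 0)²*(-1)/48 + 10 = -9*(-3)²*(-1)/48 + 10 = -81*(-1)/48 + 10 = -9*(-3/16) + 10 = 27/16 + 10 = 187/16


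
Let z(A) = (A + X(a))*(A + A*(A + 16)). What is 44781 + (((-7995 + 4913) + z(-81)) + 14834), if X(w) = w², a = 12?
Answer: 383125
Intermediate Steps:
z(A) = (144 + A)*(A + A*(16 + A)) (z(A) = (A + 12²)*(A + A*(A + 16)) = (A + 144)*(A + A*(16 + A)) = (144 + A)*(A + A*(16 + A)))
44781 + (((-7995 + 4913) + z(-81)) + 14834) = 44781 + (((-7995 + 4913) - 81*(2448 + (-81)² + 161*(-81))) + 14834) = 44781 + ((-3082 - 81*(2448 + 6561 - 13041)) + 14834) = 44781 + ((-3082 - 81*(-4032)) + 14834) = 44781 + ((-3082 + 326592) + 14834) = 44781 + (323510 + 14834) = 44781 + 338344 = 383125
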